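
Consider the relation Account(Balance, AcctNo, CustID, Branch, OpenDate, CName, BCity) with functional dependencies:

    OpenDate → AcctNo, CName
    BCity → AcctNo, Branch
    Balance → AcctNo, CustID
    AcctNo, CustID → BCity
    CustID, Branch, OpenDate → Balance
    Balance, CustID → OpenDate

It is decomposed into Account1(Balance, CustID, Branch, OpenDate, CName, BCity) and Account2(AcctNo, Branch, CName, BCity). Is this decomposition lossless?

Common attributes: Account1 ∩ Account2 = {Branch, CName, BCity}.
Closure of {Branch, CName, BCity}: BCity → AcctNo, Branch applies, adding AcctNo. So (Branch, CName, BCity)⁺ = {AcctNo, Branch, CName, BCity}.
This closure contains every attribute of Account2, so Account1 ∩ Account2 → Account2. The join is lossless.

Yes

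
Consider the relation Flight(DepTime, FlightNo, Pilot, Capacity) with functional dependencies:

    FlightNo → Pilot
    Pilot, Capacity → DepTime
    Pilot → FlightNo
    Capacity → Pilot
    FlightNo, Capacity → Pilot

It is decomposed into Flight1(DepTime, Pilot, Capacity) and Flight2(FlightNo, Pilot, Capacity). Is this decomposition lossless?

Yes

Common attributes: Flight1 ∩ Flight2 = {Pilot, Capacity}.
Closure of {Pilot, Capacity}: Pilot, Capacity → DepTime applies, adding DepTime; Pilot → FlightNo applies, adding FlightNo. So (Pilot, Capacity)⁺ = {DepTime, FlightNo, Pilot, Capacity}.
This closure contains every attribute of Flight1, so Flight1 ∩ Flight2 → Flight1. The join is lossless.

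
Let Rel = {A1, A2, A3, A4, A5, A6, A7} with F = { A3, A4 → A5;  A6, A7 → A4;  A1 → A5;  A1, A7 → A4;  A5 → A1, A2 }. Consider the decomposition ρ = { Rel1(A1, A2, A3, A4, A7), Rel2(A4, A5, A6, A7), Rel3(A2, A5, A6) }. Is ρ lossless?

No

Chase test. Columns are A1, A2, A3, A4, A5, A6, A7; row i has aⱼ where attribute j ∈ Reli, else bᵢⱼ.
Initial tableau (one row per fragment):
  row 1: a1 a2 a3 a4 b15 b16 a7
  row 2: b21 b22 b23 a4 a5 a6 a7
  row 3: b31 a2 b33 b34 a5 a6 b37
Rows 2 and 3 agree on A5; apply A5→A1, A2 and equate their A1, A2 entries.
No row becomes fully distinguished — the join is lossy.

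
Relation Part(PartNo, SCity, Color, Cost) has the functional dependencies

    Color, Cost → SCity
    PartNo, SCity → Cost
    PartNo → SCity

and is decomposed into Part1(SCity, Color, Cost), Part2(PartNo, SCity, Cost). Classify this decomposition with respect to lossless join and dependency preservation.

lossy but dependency-preserving

Lossless test: (SCity, Cost)⁺ = {SCity, Cost}, which is a superkey of neither fragment — lossy.
Dependency preservation: every FD's attributes lie within a single fragment, so each can be enforced locally — preserved.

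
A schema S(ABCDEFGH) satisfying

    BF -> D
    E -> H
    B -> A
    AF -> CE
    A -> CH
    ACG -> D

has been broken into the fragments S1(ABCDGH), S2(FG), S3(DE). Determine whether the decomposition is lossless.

Chase test. Columns are ABCDEFGH; row i has aⱼ where attribute j ∈ Si, else bᵢⱼ.
Initial tableau (one row per fragment):
  row 1: a1 a2 a3 a4 b15 b16 a7 a8
  row 2: b21 b22 b23 b24 b25 a6 a7 b28
  row 3: b31 b32 b33 a4 a5 b36 b37 b38
No row becomes fully distinguished — the join is lossy.

No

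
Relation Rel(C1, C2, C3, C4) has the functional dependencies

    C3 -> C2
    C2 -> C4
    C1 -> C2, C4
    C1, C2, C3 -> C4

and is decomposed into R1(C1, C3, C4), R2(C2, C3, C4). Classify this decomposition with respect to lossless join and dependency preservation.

lossless but not dependency-preserving

Lossless test: (C3, C4)⁺ = {C2, C3, C4}, which contains all of one fragment — lossless.
Dependency preservation: the restricted closure of {C1} across the fragments never reaches {C2, C4}, so C1 → C2, C4 cannot be enforced without a join — not preserved.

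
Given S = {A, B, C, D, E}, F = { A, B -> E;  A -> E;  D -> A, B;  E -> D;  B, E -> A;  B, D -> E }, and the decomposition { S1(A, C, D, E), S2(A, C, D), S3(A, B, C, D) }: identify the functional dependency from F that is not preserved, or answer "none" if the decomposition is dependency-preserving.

A, B → E: restricted closure across fragments reaches E.
A → E lies within S1.
D → A, B lies within S3.
E → D lies within S1.
B, E → A: restricted closure across fragments reaches A.
B, D → E: restricted closure across fragments reaches E.
Every dependency is enforceable on the fragments, so the decomposition is dependency-preserving.

none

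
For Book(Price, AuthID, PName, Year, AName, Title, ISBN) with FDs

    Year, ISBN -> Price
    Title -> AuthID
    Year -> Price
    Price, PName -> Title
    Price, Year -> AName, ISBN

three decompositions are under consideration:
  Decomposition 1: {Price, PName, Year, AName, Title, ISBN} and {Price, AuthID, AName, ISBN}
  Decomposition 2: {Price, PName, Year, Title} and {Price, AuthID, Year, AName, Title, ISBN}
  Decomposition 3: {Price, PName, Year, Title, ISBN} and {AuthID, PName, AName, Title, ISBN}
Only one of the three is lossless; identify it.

Decomposition 1: common = {Price, AName, ISBN}, closure = {Price, AName, ISBN} → lossy.
Decomposition 2: common = {Price, Year, Title}, closure = {Price, AuthID, Year, AName, Title, ISBN} → lossless.
Decomposition 3: common = {PName, Title, ISBN}, closure = {AuthID, PName, Title, ISBN} → lossy.

Decomposition 2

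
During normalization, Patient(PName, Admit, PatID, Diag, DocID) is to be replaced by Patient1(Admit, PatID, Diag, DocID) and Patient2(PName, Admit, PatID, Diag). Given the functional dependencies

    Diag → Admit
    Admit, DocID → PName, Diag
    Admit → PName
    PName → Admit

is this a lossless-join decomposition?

Yes

Common attributes: Patient1 ∩ Patient2 = {Admit, PatID, Diag}.
Closure of {Admit, PatID, Diag}: Admit → PName applies, adding PName. So (Admit, PatID, Diag)⁺ = {PName, Admit, PatID, Diag}.
This closure contains every attribute of Patient2, so Patient1 ∩ Patient2 → Patient2. The join is lossless.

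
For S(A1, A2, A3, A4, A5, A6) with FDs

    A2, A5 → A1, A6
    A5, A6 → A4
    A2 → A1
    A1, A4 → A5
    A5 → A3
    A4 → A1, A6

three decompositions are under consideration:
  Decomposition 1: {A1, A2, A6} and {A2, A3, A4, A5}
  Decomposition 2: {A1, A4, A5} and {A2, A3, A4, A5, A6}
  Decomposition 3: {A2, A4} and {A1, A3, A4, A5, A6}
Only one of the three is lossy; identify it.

Decomposition 1

Decomposition 1: common = {A2}, closure = {A1, A2} → lossy.
Decomposition 2: common = {A4, A5}, closure = {A1, A3, A4, A5, A6} → lossless.
Decomposition 3: common = {A4}, closure = {A1, A3, A4, A5, A6} → lossless.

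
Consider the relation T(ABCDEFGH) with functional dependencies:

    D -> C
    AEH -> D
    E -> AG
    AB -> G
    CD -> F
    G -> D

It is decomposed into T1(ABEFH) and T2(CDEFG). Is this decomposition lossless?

Common attributes: T1 ∩ T2 = {EF}.
Closure of {EF}: E → AG applies, adding AG; G → D applies, adding D; D → C applies, adding C. So (EF)⁺ = {ACDEFG}.
This closure contains every attribute of T2, so T1 ∩ T2 → T2. The join is lossless.

Yes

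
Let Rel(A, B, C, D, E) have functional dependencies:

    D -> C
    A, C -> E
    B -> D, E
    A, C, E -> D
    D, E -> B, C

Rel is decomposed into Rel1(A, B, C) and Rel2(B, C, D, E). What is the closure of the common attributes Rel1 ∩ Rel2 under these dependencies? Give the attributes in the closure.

Rel1 ∩ Rel2 = {B, C}.
B → D, E applies, adding D, E
Closure: {B, C, D, E}.

B, C, D, E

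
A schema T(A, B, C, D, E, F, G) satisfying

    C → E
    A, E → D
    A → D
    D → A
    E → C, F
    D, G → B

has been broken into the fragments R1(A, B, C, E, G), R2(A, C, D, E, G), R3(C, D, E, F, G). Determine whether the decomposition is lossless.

Chase test. Columns are A, B, C, D, E, F, G; row i has aⱼ where attribute j ∈ Ri, else bᵢⱼ.
Initial tableau (one row per fragment):
  row 1: a1 a2 a3 b14 a5 b16 a7
  row 2: a1 b22 a3 a4 a5 b26 a7
  row 3: b31 b32 a3 a4 a5 a6 a7
Rows 1 and 2 agree on A, E; apply A, E→D and equate their D entries.
Rows 1 and 3 agree on D; apply D→A and equate their A entries.
Rows 1 and 2 agree on E; apply E→C, F and equate their C, F entries.
Rows 1 and 3 agree on E; apply E→C, F and equate their C, F entries.
Rows 1 and 2 agree on D, G; apply D, G→B and equate their B entries.
Rows 1 and 3 agree on D, G; apply D, G→B and equate their B entries.
Row 1 is now all distinguished symbols — the join is lossless.

Yes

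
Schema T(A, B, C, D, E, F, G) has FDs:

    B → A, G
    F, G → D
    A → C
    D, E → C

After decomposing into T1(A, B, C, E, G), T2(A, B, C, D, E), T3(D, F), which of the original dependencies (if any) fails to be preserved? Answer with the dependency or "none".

Check F, G → D: no single fragment contains all of {D, F, G}, and the restricted closure of {F, G} across the fragments never reaches {D}.
B → A, G is preserved.
A → C is preserved.
D, E → C is preserved.

F, G → D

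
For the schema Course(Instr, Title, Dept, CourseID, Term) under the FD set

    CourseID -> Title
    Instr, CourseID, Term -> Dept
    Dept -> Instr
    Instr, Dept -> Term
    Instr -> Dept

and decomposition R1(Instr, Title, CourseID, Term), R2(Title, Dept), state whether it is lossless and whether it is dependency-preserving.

lossy and not dependency-preserving

Lossless test: (Title)⁺ = {Title}, which is a superkey of neither fragment — lossy.
Dependency preservation: the restricted closure of {Instr, CourseID, Term} across the fragments never reaches {Dept}, so Instr, CourseID, Term → Dept cannot be enforced without a join — not preserved.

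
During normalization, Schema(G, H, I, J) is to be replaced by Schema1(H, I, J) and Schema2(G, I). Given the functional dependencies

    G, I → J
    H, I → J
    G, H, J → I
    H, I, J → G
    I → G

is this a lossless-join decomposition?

Yes

Common attributes: Schema1 ∩ Schema2 = {I}.
Closure of {I}: I → G applies, adding G; G, I → J applies, adding J. So (I)⁺ = {G, I, J}.
This closure contains every attribute of Schema2, so Schema1 ∩ Schema2 → Schema2. The join is lossless.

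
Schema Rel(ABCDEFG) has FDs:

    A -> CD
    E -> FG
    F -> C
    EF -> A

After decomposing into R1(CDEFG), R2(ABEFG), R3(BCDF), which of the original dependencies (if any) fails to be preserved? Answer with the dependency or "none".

A -> CD

Check A → CD: no single fragment contains all of {ACD}, and the restricted closure of {A} across the fragments never reaches {CD}.
E → FG is preserved.
F → C is preserved.
EF → A is preserved.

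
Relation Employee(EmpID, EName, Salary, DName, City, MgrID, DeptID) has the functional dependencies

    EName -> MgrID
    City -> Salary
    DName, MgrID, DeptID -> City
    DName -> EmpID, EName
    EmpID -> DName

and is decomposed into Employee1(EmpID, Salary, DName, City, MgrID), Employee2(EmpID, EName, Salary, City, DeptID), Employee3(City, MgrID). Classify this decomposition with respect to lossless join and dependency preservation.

Lossless test (chase): Rows 1 and 3 agree on City; apply City→Salary and equate their Salary entries. Rows 1 and 2 agree on EmpID; apply EmpID→DName and equate their DName entries. Rows 1 and 2 agree on DName; apply DName→EmpID, EName and equate their EmpID, EName entries. Rows 1 and 2 agree on EName; apply EName→MgrID and equate their MgrID entries. Row 2 is now all distinguished symbols — the join is lossless.
Dependency preservation: the restricted closure of {EName} across the fragments never reaches {MgrID}, so EName → MgrID cannot be enforced without a join — not preserved.

lossless but not dependency-preserving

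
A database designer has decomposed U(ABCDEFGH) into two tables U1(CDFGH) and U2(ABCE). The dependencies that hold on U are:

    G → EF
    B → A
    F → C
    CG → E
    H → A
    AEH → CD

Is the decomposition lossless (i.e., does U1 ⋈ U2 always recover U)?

Common attributes: U1 ∩ U2 = {C}.
No dependency enlarges {C}, so (C)⁺ = {C}.
The closure contains neither all of U1 = {CDFGH} nor all of U2 = {ABCE}, so the common attributes are not a superkey of either fragment. The join is lossy.

No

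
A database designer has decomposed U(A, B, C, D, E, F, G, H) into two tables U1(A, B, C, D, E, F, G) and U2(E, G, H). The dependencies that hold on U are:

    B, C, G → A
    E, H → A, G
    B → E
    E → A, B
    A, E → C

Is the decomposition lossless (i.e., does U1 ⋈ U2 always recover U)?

No

Common attributes: U1 ∩ U2 = {E, G}.
Closure of {E, G}: E → A, B applies, adding A, B; A, E → C applies, adding C. So (E, G)⁺ = {A, B, C, E, G}.
The closure contains neither all of U1 = {A, B, C, D, E, F, G} nor all of U2 = {E, G, H}, so the common attributes are not a superkey of either fragment. The join is lossy.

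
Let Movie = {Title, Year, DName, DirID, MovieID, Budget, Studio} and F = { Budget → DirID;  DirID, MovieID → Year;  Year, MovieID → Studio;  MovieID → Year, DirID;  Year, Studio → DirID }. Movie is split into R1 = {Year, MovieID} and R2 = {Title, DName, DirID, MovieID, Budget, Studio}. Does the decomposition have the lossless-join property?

Common attributes: R1 ∩ R2 = {MovieID}.
Closure of {MovieID}: MovieID → Year, DirID applies, adding Year, DirID; Year, MovieID → Studio applies, adding Studio. So (MovieID)⁺ = {Year, DirID, MovieID, Studio}.
This closure contains every attribute of R1, so R1 ∩ R2 → R1. The join is lossless.

Yes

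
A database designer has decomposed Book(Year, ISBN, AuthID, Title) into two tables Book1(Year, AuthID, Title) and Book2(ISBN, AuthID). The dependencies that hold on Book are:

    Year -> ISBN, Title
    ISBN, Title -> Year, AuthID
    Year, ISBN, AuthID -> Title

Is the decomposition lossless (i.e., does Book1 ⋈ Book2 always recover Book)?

No

Common attributes: Book1 ∩ Book2 = {AuthID}.
No dependency enlarges {AuthID}, so (AuthID)⁺ = {AuthID}.
The closure contains neither all of Book1 = {Year, AuthID, Title} nor all of Book2 = {ISBN, AuthID}, so the common attributes are not a superkey of either fragment. The join is lossy.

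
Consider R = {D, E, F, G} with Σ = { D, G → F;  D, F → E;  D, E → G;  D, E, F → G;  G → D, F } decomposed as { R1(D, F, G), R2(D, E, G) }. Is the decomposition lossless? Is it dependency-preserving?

Lossless test: (D, G)⁺ = {D, E, F, G}, which contains all of one fragment — lossless.
Dependency preservation: D, F → E; D, E, F → G are not contained in any single fragment, but the restricted closure of each left-hand side across the fragments still reaches the right-hand side; the remaining FDs each lie inside some fragment. All dependencies are preserved.

lossless and dependency-preserving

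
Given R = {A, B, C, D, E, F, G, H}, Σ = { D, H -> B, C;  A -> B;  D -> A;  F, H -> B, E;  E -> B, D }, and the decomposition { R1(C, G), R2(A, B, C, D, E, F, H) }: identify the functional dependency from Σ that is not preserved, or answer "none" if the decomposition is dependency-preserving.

D, H → B, C lies within R2.
A → B lies within R2.
D → A lies within R2.
F, H → B, E lies within R2.
E → B, D lies within R2.
Every dependency is enforceable on the fragments, so the decomposition is dependency-preserving.

none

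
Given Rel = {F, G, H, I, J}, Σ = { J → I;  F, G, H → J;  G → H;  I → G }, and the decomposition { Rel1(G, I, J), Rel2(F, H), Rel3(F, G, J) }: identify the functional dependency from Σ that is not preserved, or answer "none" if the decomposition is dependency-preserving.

Check G → H: no single fragment contains all of {G, H}, and the restricted closure of {G} across the fragments never reaches {H}.
J → I is preserved.
F, G, H → J is preserved.
I → G is preserved.

G → H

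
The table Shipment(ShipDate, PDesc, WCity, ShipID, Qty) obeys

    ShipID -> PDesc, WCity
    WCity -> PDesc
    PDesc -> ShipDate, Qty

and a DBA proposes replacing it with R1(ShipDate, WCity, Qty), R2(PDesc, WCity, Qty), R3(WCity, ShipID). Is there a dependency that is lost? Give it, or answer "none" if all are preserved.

Check PDesc → ShipDate, Qty: no single fragment contains all of {ShipDate, PDesc, Qty}, and the restricted closure of {PDesc} across the fragments never reaches {ShipDate, Qty}.
ShipID → PDesc, WCity is preserved.
WCity → PDesc is preserved.

PDesc -> ShipDate, Qty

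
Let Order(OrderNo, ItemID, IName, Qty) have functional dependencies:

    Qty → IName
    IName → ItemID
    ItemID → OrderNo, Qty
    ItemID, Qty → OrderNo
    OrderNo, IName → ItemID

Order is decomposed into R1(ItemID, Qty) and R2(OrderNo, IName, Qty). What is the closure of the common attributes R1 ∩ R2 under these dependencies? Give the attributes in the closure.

R1 ∩ R2 = {Qty}.
Qty → IName applies, adding IName
IName → ItemID applies, adding ItemID
ItemID → OrderNo, Qty applies, adding OrderNo
Closure: {OrderNo, ItemID, IName, Qty}.

OrderNo, ItemID, IName, Qty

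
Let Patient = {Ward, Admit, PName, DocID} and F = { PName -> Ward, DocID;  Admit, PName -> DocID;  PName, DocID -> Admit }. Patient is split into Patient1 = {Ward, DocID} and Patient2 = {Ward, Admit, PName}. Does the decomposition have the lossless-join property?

Common attributes: Patient1 ∩ Patient2 = {Ward}.
No dependency enlarges {Ward}, so (Ward)⁺ = {Ward}.
The closure contains neither all of Patient1 = {Ward, DocID} nor all of Patient2 = {Ward, Admit, PName}, so the common attributes are not a superkey of either fragment. The join is lossy.

No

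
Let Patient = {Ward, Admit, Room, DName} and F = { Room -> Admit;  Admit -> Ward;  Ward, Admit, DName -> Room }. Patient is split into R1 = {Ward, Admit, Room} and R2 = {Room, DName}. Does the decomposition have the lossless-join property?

Common attributes: R1 ∩ R2 = {Room}.
Closure of {Room}: Room → Admit applies, adding Admit; Admit → Ward applies, adding Ward. So (Room)⁺ = {Ward, Admit, Room}.
This closure contains every attribute of R1, so R1 ∩ R2 → R1. The join is lossless.

Yes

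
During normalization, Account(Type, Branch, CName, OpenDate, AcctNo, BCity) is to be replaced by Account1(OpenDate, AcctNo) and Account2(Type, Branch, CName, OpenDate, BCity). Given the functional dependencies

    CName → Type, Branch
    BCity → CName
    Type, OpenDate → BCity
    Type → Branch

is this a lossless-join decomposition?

No

Common attributes: Account1 ∩ Account2 = {OpenDate}.
No dependency enlarges {OpenDate}, so (OpenDate)⁺ = {OpenDate}.
The closure contains neither all of Account1 = {OpenDate, AcctNo} nor all of Account2 = {Type, Branch, CName, OpenDate, BCity}, so the common attributes are not a superkey of either fragment. The join is lossy.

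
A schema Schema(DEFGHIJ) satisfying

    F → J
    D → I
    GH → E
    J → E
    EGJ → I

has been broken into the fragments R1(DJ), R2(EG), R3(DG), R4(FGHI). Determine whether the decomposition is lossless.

Chase test. Columns are DEFGHIJ; row i has aⱼ where attribute j ∈ Ri, else bᵢⱼ.
Initial tableau (one row per fragment):
  row 1: a1 b12 b13 b14 b15 b16 a7
  row 2: b21 a2 b23 a4 b25 b26 b27
  row 3: a1 b32 b33 a4 b35 b36 b37
  row 4: b41 b42 a3 a4 a5 a6 b47
Rows 1 and 3 agree on D; apply D→I and equate their I entries.
No row becomes fully distinguished — the join is lossy.

No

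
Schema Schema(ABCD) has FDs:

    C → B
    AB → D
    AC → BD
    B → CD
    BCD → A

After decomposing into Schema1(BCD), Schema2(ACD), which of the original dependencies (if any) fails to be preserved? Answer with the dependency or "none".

C → B lies within Schema1.
AB → D: restricted closure across fragments reaches D.
AC → BD: restricted closure across fragments reaches BD.
B → CD lies within Schema1.
BCD → A: restricted closure across fragments reaches A.
Every dependency is enforceable on the fragments, so the decomposition is dependency-preserving.

none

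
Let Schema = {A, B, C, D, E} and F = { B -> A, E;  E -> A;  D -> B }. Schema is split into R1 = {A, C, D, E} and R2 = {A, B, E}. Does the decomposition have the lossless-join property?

Common attributes: R1 ∩ R2 = {A, E}.
No dependency enlarges {A, E}, so (A, E)⁺ = {A, E}.
The closure contains neither all of R1 = {A, C, D, E} nor all of R2 = {A, B, E}, so the common attributes are not a superkey of either fragment. The join is lossy.

No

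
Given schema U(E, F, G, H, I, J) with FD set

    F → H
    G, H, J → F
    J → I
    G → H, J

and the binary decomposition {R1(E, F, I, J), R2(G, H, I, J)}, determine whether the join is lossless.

No

Common attributes: R1 ∩ R2 = {I, J}.
No dependency enlarges {I, J}, so (I, J)⁺ = {I, J}.
The closure contains neither all of R1 = {E, F, I, J} nor all of R2 = {G, H, I, J}, so the common attributes are not a superkey of either fragment. The join is lossy.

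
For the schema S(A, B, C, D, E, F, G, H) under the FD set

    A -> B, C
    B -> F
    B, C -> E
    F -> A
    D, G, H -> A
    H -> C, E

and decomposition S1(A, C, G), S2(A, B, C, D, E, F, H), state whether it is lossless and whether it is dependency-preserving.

Lossless test: (A, C)⁺ = {A, B, C, E, F}, which is a superkey of neither fragment — lossy.
Dependency preservation: the restricted closure of {D, G, H} across the fragments never reaches {A}, so D, G, H → A cannot be enforced without a join — not preserved.

lossy and not dependency-preserving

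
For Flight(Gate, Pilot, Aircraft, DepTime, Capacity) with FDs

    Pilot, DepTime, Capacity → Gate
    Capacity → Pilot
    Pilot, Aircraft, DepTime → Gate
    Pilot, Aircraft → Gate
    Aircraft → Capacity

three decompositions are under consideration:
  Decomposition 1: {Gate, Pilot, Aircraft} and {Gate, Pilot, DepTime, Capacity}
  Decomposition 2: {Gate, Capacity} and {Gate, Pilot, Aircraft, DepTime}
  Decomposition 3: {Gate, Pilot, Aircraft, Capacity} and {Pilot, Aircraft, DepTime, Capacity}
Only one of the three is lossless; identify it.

Decomposition 1: common = {Gate, Pilot}, closure = {Gate, Pilot} → lossy.
Decomposition 2: common = {Gate}, closure = {Gate} → lossy.
Decomposition 3: common = {Pilot, Aircraft, Capacity}, closure = {Gate, Pilot, Aircraft, Capacity} → lossless.

Decomposition 3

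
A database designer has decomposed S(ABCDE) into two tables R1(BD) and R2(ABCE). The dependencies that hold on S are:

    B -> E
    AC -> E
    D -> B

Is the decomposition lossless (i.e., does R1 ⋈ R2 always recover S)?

Common attributes: R1 ∩ R2 = {B}.
Closure of {B}: B → E applies, adding E. So (B)⁺ = {BE}.
The closure contains neither all of R1 = {BD} nor all of R2 = {ABCE}, so the common attributes are not a superkey of either fragment. The join is lossy.

No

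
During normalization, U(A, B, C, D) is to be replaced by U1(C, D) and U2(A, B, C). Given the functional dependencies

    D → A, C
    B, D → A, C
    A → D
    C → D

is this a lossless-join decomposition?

Yes

Common attributes: U1 ∩ U2 = {C}.
Closure of {C}: C → D applies, adding D; D → A, C applies, adding A. So (C)⁺ = {A, C, D}.
This closure contains every attribute of U1, so U1 ∩ U2 → U1. The join is lossless.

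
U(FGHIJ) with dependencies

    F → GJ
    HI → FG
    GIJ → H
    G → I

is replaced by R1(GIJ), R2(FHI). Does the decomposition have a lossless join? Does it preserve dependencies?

Lossless test: (I)⁺ = {I}, which is a superkey of neither fragment — lossy.
Dependency preservation: the restricted closure of {F} across the fragments never reaches {GJ}, so F → GJ cannot be enforced without a join — not preserved.

lossy and not dependency-preserving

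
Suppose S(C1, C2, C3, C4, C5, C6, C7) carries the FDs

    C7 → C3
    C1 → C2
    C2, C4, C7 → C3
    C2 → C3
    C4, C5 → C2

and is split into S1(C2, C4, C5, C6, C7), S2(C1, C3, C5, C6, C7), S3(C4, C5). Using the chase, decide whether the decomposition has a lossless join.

No

Chase test. Columns are C1, C2, C3, C4, C5, C6, C7; row i has aⱼ where attribute j ∈ Si, else bᵢⱼ.
Initial tableau (one row per fragment):
  row 1: b11 a2 b13 a4 a5 a6 a7
  row 2: a1 b22 a3 b24 a5 a6 a7
  row 3: b31 b32 b33 a4 a5 b36 b37
Rows 1 and 2 agree on C7; apply C7→C3 and equate their C3 entries.
Rows 1 and 3 agree on C4, C5; apply C4, C5→C2 and equate their C2 entries.
Rows 1 and 3 agree on C2; apply C2→C3 and equate their C3 entries.
No row becomes fully distinguished — the join is lossy.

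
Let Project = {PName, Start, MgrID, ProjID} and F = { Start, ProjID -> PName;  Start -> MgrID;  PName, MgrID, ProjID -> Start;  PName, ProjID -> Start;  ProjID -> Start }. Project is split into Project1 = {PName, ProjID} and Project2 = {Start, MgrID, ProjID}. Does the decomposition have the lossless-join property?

Common attributes: Project1 ∩ Project2 = {ProjID}.
Closure of {ProjID}: ProjID → Start applies, adding Start; Start, ProjID → PName applies, adding PName; Start → MgrID applies, adding MgrID. So (ProjID)⁺ = {PName, Start, MgrID, ProjID}.
This closure contains every attribute of Project1, so Project1 ∩ Project2 → Project1. The join is lossless.

Yes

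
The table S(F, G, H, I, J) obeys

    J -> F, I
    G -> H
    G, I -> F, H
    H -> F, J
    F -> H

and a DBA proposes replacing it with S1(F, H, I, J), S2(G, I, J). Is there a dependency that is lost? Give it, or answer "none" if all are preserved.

J → F, I lies within S1.
G → H: restricted closure across fragments reaches H.
G, I → F, H: restricted closure across fragments reaches F, H.
H → F, J lies within S1.
F → H lies within S1.
Every dependency is enforceable on the fragments, so the decomposition is dependency-preserving.

none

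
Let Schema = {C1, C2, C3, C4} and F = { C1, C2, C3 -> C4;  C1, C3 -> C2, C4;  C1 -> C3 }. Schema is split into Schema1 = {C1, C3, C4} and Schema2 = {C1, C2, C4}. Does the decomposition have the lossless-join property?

Yes

Common attributes: Schema1 ∩ Schema2 = {C1, C4}.
Closure of {C1, C4}: C1 → C3 applies, adding C3; C1, C3 → C2, C4 applies, adding C2. So (C1, C4)⁺ = {C1, C2, C3, C4}.
This closure contains every attribute of Schema1, so Schema1 ∩ Schema2 → Schema1. The join is lossless.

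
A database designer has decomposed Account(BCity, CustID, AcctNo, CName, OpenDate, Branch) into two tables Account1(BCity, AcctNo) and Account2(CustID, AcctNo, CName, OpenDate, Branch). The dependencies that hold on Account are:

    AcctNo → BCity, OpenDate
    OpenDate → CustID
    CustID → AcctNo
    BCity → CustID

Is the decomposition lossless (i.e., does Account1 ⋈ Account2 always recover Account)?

Yes

Common attributes: Account1 ∩ Account2 = {AcctNo}.
Closure of {AcctNo}: AcctNo → BCity, OpenDate applies, adding BCity, OpenDate; OpenDate → CustID applies, adding CustID. So (AcctNo)⁺ = {BCity, CustID, AcctNo, OpenDate}.
This closure contains every attribute of Account1, so Account1 ∩ Account2 → Account1. The join is lossless.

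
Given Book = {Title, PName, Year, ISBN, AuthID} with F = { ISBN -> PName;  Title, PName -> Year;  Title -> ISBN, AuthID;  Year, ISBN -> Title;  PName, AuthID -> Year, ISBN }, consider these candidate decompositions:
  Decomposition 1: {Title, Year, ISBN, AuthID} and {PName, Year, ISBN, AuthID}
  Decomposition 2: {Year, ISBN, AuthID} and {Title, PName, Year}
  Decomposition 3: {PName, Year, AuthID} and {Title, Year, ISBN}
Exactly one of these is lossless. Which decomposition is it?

Decomposition 1: common = {Year, ISBN, AuthID}, closure = {Title, PName, Year, ISBN, AuthID} → lossless.
Decomposition 2: common = {Year}, closure = {Year} → lossy.
Decomposition 3: common = {Year}, closure = {Year} → lossy.

Decomposition 1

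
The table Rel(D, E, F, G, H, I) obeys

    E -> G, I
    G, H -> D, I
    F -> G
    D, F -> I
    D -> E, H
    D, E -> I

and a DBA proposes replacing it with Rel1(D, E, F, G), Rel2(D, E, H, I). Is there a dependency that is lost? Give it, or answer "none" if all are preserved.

G, H -> D, I

Check G, H → D, I: no single fragment contains all of {D, G, H, I}, and the restricted closure of {G, H} across the fragments never reaches {D, I}.
E → G, I is preserved.
F → G is preserved.
D, F → I is preserved.
D → E, H is preserved.
D, E → I is preserved.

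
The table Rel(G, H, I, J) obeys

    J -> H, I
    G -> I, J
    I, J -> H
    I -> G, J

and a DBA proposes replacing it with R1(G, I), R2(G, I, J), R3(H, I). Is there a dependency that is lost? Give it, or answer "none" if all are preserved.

J → H, I: restricted closure across fragments reaches H, I.
G → I, J lies within R2.
I, J → H: restricted closure across fragments reaches H.
I → G, J lies within R2.
Every dependency is enforceable on the fragments, so the decomposition is dependency-preserving.

none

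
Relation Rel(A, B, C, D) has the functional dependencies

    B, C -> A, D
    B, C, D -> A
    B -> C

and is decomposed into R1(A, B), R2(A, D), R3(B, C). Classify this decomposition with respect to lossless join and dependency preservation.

lossy and not dependency-preserving

Lossless test (chase): Rows 1 and 3 agree on B; apply B→C and equate their C entries. Rows 1 and 3 agree on B, C; apply B, C→A, D and equate their A, D entries. No row becomes fully distinguished — the join is lossy.
Dependency preservation: the restricted closure of {B, C} across the fragments never reaches {A, D}, so B, C → A, D cannot be enforced without a join — not preserved.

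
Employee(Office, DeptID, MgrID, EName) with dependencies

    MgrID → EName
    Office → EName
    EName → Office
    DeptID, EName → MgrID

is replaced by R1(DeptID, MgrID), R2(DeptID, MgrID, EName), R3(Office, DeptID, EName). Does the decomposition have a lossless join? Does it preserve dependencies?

lossless and dependency-preserving

Lossless test (chase): Rows 1 and 2 agree on MgrID; apply MgrID→EName and equate their EName entries. Rows 1 and 2 agree on EName; apply EName→Office and equate their Office entries. Rows 1 and 3 agree on EName; apply EName→Office and equate their Office entries. Rows 1 and 3 agree on DeptID, EName; apply DeptID, EName→MgrID and equate their MgrID entries. Row 1 is now all distinguished symbols — the join is lossless.
Dependency preservation: every FD's attributes lie within a single fragment, so each can be enforced locally — preserved.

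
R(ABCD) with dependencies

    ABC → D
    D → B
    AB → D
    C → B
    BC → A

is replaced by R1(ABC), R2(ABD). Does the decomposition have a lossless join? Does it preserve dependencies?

Lossless test: (AB)⁺ = {ABD}, which contains all of one fragment — lossless.
Dependency preservation: ABC → D is not contained in any single fragment, but the restricted closure of its left-hand side across the fragments still reaches the right-hand side; the remaining FDs each lie inside some fragment. All dependencies are preserved.

lossless and dependency-preserving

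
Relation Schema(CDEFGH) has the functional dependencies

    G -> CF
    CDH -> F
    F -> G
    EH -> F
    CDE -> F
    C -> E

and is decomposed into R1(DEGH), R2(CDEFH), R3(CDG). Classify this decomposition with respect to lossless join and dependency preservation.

lossless but not dependency-preserving

Lossless test (chase): Rows 1 and 3 agree on G; apply G→CF and equate their CF entries. Rows 1 and 2 agree on CDH; apply CDH→F and equate their F entries. Rows 1 and 2 agree on F; apply F→G and equate their G entries. Rows 1 and 3 agree on C; apply C→E and equate their E entries. Row 1 is now all distinguished symbols — the join is lossless.
Dependency preservation: the restricted closure of {G} across the fragments never reaches {CF}, so G → CF cannot be enforced without a join — not preserved.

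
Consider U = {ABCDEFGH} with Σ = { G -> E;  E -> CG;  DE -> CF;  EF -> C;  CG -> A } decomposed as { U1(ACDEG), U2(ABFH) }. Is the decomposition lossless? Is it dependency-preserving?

Lossless test: (A)⁺ = {A}, which is a superkey of neither fragment — lossy.
Dependency preservation: the restricted closure of {DE} across the fragments never reaches {CF}, so DE → CF cannot be enforced without a join — not preserved.

lossy and not dependency-preserving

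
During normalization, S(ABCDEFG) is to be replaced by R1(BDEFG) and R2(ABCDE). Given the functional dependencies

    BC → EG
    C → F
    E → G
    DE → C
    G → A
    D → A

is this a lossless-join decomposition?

Yes

Common attributes: R1 ∩ R2 = {BDE}.
Closure of {BDE}: E → G applies, adding G; DE → C applies, adding C; G → A applies, adding A; C → F applies, adding F. So (BDE)⁺ = {ABCDEFG}.
This closure contains every attribute of R1, so R1 ∩ R2 → R1. The join is lossless.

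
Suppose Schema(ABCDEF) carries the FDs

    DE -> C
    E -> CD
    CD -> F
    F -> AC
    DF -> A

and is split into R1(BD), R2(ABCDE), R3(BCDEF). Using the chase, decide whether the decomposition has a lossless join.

Chase test. Columns are ABCDEF; row i has aⱼ where attribute j ∈ Ri, else bᵢⱼ.
Initial tableau (one row per fragment):
  row 1: b11 a2 b13 a4 b15 b16
  row 2: a1 a2 a3 a4 a5 b26
  row 3: b31 a2 a3 a4 a5 a6
Rows 2 and 3 agree on CD; apply CD→F and equate their F entries.
Rows 2 and 3 agree on F; apply F→AC and equate their AC entries.
Row 2 is now all distinguished symbols — the join is lossless.

Yes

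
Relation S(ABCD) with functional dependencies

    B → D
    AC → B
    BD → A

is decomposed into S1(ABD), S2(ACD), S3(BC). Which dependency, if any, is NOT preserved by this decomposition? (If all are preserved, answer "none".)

Check AC → B: no single fragment contains all of {ABC}, and the restricted closure of {AC} across the fragments never reaches {B}.
B → D is preserved.
BD → A is preserved.

AC → B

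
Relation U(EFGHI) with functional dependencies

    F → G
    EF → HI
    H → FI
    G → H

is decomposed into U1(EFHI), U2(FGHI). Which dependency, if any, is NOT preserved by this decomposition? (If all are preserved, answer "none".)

none

F → G lies within U2.
EF → HI lies within U1.
H → FI lies within U1.
G → H lies within U2.
Every dependency is enforceable on the fragments, so the decomposition is dependency-preserving.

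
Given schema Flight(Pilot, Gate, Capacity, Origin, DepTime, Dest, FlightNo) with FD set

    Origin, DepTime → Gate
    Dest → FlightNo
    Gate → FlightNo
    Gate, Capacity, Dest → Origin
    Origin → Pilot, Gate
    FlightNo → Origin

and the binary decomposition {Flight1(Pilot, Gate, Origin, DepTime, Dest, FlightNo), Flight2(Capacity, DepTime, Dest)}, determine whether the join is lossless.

Common attributes: Flight1 ∩ Flight2 = {DepTime, Dest}.
Closure of {DepTime, Dest}: Dest → FlightNo applies, adding FlightNo; FlightNo → Origin applies, adding Origin; Origin, DepTime → Gate applies, adding Gate; Origin → Pilot, Gate applies, adding Pilot. So (DepTime, Dest)⁺ = {Pilot, Gate, Origin, DepTime, Dest, FlightNo}.
This closure contains every attribute of Flight1, so Flight1 ∩ Flight2 → Flight1. The join is lossless.

Yes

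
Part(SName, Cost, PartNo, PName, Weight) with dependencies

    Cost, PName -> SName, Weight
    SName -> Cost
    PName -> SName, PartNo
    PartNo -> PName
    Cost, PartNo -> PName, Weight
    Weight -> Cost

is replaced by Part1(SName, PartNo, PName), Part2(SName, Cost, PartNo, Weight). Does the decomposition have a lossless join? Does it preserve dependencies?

lossless and dependency-preserving

Lossless test: (SName, PartNo)⁺ = {SName, Cost, PartNo, PName, Weight}, which contains all of one fragment — lossless.
Dependency preservation: Cost, PName → SName, Weight; Cost, PartNo → PName, Weight are not contained in any single fragment, but the restricted closure of each left-hand side across the fragments still reaches the right-hand side; the remaining FDs each lie inside some fragment. All dependencies are preserved.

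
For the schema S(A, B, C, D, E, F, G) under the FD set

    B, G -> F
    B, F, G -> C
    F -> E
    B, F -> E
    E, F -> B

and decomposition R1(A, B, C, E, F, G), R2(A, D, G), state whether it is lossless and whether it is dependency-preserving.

Lossless test: (A, G)⁺ = {A, G}, which is a superkey of neither fragment — lossy.
Dependency preservation: every FD's attributes lie within a single fragment, so each can be enforced locally — preserved.

lossy but dependency-preserving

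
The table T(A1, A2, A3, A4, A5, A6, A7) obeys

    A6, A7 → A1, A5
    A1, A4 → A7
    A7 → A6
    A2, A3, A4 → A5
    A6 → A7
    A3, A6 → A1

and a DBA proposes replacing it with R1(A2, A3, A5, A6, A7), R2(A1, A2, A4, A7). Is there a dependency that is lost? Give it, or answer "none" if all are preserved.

Check A2, A3, A4 → A5: no single fragment contains all of {A2, A3, A4, A5}, and the restricted closure of {A2, A3, A4} across the fragments never reaches {A5}.
A6, A7 → A1, A5 is preserved.
A1, A4 → A7 is preserved.
A7 → A6 is preserved.
A6 → A7 is preserved.
A3, A6 → A1 is preserved.

A2, A3, A4 → A5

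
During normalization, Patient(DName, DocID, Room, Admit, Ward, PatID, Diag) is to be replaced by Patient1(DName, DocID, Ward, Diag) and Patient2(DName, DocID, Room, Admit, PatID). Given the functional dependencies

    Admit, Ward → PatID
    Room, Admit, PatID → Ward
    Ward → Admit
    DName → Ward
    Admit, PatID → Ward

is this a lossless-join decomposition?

No

Common attributes: Patient1 ∩ Patient2 = {DName, DocID}.
Closure of {DName, DocID}: DName → Ward applies, adding Ward; Ward → Admit applies, adding Admit; Admit, Ward → PatID applies, adding PatID. So (DName, DocID)⁺ = {DName, DocID, Admit, Ward, PatID}.
The closure contains neither all of Patient1 = {DName, DocID, Ward, Diag} nor all of Patient2 = {DName, DocID, Room, Admit, PatID}, so the common attributes are not a superkey of either fragment. The join is lossy.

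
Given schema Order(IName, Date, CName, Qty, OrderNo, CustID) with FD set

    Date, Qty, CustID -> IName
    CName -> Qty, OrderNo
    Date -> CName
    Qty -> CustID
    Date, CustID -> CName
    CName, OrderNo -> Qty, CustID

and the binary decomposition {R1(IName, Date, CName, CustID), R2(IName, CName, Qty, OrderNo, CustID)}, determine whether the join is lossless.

Common attributes: R1 ∩ R2 = {IName, CName, CustID}.
Closure of {IName, CName, CustID}: CName → Qty, OrderNo applies, adding Qty, OrderNo. So (IName, CName, CustID)⁺ = {IName, CName, Qty, OrderNo, CustID}.
This closure contains every attribute of R2, so R1 ∩ R2 → R2. The join is lossless.

Yes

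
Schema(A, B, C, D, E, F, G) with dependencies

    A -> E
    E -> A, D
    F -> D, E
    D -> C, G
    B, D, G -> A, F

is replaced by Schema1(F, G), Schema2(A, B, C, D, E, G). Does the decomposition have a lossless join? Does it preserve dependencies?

lossy and not dependency-preserving

Lossless test: (G)⁺ = {G}, which is a superkey of neither fragment — lossy.
Dependency preservation: the restricted closure of {F} across the fragments never reaches {D, E}, so F → D, E cannot be enforced without a join — not preserved.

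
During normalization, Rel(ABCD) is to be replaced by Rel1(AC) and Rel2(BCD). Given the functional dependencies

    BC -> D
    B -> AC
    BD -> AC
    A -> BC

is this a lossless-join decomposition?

No

Common attributes: Rel1 ∩ Rel2 = {C}.
No dependency enlarges {C}, so (C)⁺ = {C}.
The closure contains neither all of Rel1 = {AC} nor all of Rel2 = {BCD}, so the common attributes are not a superkey of either fragment. The join is lossy.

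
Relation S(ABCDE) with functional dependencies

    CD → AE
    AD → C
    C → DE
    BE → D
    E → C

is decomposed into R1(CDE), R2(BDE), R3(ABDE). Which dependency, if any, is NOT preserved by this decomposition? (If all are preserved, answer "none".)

CD → AE: restricted closure across fragments reaches AE.
AD → C: restricted closure across fragments reaches C.
C → DE lies within R1.
BE → D lies within R2.
E → C lies within R1.
Every dependency is enforceable on the fragments, so the decomposition is dependency-preserving.

none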